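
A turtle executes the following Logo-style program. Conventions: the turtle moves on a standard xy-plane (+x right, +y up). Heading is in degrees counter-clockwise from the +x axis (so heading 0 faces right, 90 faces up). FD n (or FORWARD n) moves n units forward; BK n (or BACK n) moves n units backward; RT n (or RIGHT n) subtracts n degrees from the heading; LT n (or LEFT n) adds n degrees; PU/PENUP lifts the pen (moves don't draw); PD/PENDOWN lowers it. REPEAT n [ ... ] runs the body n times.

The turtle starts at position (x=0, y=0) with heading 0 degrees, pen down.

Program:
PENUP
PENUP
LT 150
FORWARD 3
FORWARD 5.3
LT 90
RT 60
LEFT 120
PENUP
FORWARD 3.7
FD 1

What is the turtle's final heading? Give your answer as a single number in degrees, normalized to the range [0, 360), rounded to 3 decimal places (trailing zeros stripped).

Executing turtle program step by step:
Start: pos=(0,0), heading=0, pen down
PU: pen up
PU: pen up
LT 150: heading 0 -> 150
FD 3: (0,0) -> (-2.598,1.5) [heading=150, move]
FD 5.3: (-2.598,1.5) -> (-7.188,4.15) [heading=150, move]
LT 90: heading 150 -> 240
RT 60: heading 240 -> 180
LT 120: heading 180 -> 300
PU: pen up
FD 3.7: (-7.188,4.15) -> (-5.338,0.946) [heading=300, move]
FD 1: (-5.338,0.946) -> (-4.838,0.08) [heading=300, move]
Final: pos=(-4.838,0.08), heading=300, 0 segment(s) drawn

Answer: 300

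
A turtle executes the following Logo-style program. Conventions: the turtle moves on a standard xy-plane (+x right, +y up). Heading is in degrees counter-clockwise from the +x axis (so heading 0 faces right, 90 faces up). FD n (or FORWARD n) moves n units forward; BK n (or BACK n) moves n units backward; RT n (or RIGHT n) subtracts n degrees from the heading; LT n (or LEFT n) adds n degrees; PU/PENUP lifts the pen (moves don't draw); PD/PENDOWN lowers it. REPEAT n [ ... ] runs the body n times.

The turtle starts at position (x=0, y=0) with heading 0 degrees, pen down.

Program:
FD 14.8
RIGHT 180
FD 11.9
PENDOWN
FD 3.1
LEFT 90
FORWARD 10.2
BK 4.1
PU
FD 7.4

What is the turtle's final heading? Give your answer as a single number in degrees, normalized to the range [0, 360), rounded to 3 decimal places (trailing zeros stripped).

Executing turtle program step by step:
Start: pos=(0,0), heading=0, pen down
FD 14.8: (0,0) -> (14.8,0) [heading=0, draw]
RT 180: heading 0 -> 180
FD 11.9: (14.8,0) -> (2.9,0) [heading=180, draw]
PD: pen down
FD 3.1: (2.9,0) -> (-0.2,0) [heading=180, draw]
LT 90: heading 180 -> 270
FD 10.2: (-0.2,0) -> (-0.2,-10.2) [heading=270, draw]
BK 4.1: (-0.2,-10.2) -> (-0.2,-6.1) [heading=270, draw]
PU: pen up
FD 7.4: (-0.2,-6.1) -> (-0.2,-13.5) [heading=270, move]
Final: pos=(-0.2,-13.5), heading=270, 5 segment(s) drawn

Answer: 270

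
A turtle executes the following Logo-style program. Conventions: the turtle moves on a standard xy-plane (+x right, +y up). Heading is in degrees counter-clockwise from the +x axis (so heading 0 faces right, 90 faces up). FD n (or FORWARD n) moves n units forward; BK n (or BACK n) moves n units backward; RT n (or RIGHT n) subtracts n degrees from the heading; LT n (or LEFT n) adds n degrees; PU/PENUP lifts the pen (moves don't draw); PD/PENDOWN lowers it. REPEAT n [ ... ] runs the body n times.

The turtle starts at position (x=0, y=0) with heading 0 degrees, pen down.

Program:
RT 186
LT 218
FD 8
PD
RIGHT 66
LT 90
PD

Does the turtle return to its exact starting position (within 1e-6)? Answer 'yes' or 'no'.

Answer: no

Derivation:
Executing turtle program step by step:
Start: pos=(0,0), heading=0, pen down
RT 186: heading 0 -> 174
LT 218: heading 174 -> 32
FD 8: (0,0) -> (6.784,4.239) [heading=32, draw]
PD: pen down
RT 66: heading 32 -> 326
LT 90: heading 326 -> 56
PD: pen down
Final: pos=(6.784,4.239), heading=56, 1 segment(s) drawn

Start position: (0, 0)
Final position: (6.784, 4.239)
Distance = 8; >= 1e-6 -> NOT closed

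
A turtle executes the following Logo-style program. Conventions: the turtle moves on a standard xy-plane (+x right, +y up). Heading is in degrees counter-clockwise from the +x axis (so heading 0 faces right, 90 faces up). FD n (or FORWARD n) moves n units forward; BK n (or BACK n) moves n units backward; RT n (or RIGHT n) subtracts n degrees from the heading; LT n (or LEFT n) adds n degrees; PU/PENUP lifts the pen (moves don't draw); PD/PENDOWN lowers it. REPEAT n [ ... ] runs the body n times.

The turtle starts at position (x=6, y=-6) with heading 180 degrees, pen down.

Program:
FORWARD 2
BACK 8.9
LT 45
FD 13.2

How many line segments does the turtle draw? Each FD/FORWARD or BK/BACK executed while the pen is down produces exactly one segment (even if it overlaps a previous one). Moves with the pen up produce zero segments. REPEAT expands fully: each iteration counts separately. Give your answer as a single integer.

Executing turtle program step by step:
Start: pos=(6,-6), heading=180, pen down
FD 2: (6,-6) -> (4,-6) [heading=180, draw]
BK 8.9: (4,-6) -> (12.9,-6) [heading=180, draw]
LT 45: heading 180 -> 225
FD 13.2: (12.9,-6) -> (3.566,-15.334) [heading=225, draw]
Final: pos=(3.566,-15.334), heading=225, 3 segment(s) drawn
Segments drawn: 3

Answer: 3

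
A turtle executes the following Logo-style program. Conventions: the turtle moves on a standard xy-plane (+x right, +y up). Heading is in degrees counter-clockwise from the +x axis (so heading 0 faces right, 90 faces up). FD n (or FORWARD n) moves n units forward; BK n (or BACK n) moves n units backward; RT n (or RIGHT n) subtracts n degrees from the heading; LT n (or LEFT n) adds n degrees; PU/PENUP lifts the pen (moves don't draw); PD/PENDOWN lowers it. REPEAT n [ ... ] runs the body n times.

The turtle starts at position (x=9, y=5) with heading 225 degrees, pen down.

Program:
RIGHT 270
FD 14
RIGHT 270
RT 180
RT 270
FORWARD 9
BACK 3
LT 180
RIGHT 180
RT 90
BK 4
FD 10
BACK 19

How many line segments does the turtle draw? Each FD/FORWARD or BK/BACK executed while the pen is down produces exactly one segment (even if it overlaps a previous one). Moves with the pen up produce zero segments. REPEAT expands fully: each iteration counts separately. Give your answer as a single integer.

Answer: 6

Derivation:
Executing turtle program step by step:
Start: pos=(9,5), heading=225, pen down
RT 270: heading 225 -> 315
FD 14: (9,5) -> (18.899,-4.899) [heading=315, draw]
RT 270: heading 315 -> 45
RT 180: heading 45 -> 225
RT 270: heading 225 -> 315
FD 9: (18.899,-4.899) -> (25.263,-11.263) [heading=315, draw]
BK 3: (25.263,-11.263) -> (23.142,-9.142) [heading=315, draw]
LT 180: heading 315 -> 135
RT 180: heading 135 -> 315
RT 90: heading 315 -> 225
BK 4: (23.142,-9.142) -> (25.971,-6.314) [heading=225, draw]
FD 10: (25.971,-6.314) -> (18.899,-13.385) [heading=225, draw]
BK 19: (18.899,-13.385) -> (32.335,0.05) [heading=225, draw]
Final: pos=(32.335,0.05), heading=225, 6 segment(s) drawn
Segments drawn: 6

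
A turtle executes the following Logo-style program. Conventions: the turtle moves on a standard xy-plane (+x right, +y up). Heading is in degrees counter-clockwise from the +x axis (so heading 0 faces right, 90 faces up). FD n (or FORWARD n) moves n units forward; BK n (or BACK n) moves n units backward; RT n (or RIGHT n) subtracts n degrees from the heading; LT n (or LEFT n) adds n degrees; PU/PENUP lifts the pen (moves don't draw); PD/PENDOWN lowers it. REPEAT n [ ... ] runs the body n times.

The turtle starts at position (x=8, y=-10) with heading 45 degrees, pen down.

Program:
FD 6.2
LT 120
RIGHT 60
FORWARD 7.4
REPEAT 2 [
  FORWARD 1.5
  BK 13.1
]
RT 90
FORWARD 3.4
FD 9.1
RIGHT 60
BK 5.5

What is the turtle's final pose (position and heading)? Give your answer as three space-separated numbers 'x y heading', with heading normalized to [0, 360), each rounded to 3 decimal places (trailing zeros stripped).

Executing turtle program step by step:
Start: pos=(8,-10), heading=45, pen down
FD 6.2: (8,-10) -> (12.384,-5.616) [heading=45, draw]
LT 120: heading 45 -> 165
RT 60: heading 165 -> 105
FD 7.4: (12.384,-5.616) -> (10.469,1.532) [heading=105, draw]
REPEAT 2 [
  -- iteration 1/2 --
  FD 1.5: (10.469,1.532) -> (10.081,2.981) [heading=105, draw]
  BK 13.1: (10.081,2.981) -> (13.471,-9.673) [heading=105, draw]
  -- iteration 2/2 --
  FD 1.5: (13.471,-9.673) -> (13.083,-8.224) [heading=105, draw]
  BK 13.1: (13.083,-8.224) -> (16.473,-20.878) [heading=105, draw]
]
RT 90: heading 105 -> 15
FD 3.4: (16.473,-20.878) -> (19.758,-19.998) [heading=15, draw]
FD 9.1: (19.758,-19.998) -> (28.547,-17.642) [heading=15, draw]
RT 60: heading 15 -> 315
BK 5.5: (28.547,-17.642) -> (24.658,-13.753) [heading=315, draw]
Final: pos=(24.658,-13.753), heading=315, 9 segment(s) drawn

Answer: 24.658 -13.753 315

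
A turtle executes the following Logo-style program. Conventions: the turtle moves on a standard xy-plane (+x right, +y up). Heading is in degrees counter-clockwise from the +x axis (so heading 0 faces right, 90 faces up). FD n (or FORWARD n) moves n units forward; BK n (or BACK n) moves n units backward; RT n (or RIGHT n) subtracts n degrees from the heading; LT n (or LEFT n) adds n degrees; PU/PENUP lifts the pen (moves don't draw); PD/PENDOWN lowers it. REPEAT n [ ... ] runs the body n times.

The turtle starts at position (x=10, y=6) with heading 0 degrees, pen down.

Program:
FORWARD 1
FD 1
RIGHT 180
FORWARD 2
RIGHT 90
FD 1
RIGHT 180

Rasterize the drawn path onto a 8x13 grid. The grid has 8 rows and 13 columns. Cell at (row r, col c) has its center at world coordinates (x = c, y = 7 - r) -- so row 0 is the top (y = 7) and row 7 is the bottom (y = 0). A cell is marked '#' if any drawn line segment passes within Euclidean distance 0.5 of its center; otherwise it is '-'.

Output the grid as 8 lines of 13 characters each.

Segment 0: (10,6) -> (11,6)
Segment 1: (11,6) -> (12,6)
Segment 2: (12,6) -> (10,6)
Segment 3: (10,6) -> (10,7)

Answer: ----------#--
----------###
-------------
-------------
-------------
-------------
-------------
-------------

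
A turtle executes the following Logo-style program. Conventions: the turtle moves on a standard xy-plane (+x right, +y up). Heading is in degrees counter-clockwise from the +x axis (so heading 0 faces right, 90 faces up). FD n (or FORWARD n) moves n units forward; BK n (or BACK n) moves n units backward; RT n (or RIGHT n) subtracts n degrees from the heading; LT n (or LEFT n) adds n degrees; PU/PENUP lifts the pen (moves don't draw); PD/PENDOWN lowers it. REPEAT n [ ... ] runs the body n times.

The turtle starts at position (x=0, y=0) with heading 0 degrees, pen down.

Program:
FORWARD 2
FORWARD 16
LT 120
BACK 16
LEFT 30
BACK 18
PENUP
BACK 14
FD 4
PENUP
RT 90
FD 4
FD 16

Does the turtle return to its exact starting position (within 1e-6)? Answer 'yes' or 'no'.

Executing turtle program step by step:
Start: pos=(0,0), heading=0, pen down
FD 2: (0,0) -> (2,0) [heading=0, draw]
FD 16: (2,0) -> (18,0) [heading=0, draw]
LT 120: heading 0 -> 120
BK 16: (18,0) -> (26,-13.856) [heading=120, draw]
LT 30: heading 120 -> 150
BK 18: (26,-13.856) -> (41.588,-22.856) [heading=150, draw]
PU: pen up
BK 14: (41.588,-22.856) -> (53.713,-29.856) [heading=150, move]
FD 4: (53.713,-29.856) -> (50.249,-27.856) [heading=150, move]
PU: pen up
RT 90: heading 150 -> 60
FD 4: (50.249,-27.856) -> (52.249,-24.392) [heading=60, move]
FD 16: (52.249,-24.392) -> (60.249,-10.536) [heading=60, move]
Final: pos=(60.249,-10.536), heading=60, 4 segment(s) drawn

Start position: (0, 0)
Final position: (60.249, -10.536)
Distance = 61.163; >= 1e-6 -> NOT closed

Answer: no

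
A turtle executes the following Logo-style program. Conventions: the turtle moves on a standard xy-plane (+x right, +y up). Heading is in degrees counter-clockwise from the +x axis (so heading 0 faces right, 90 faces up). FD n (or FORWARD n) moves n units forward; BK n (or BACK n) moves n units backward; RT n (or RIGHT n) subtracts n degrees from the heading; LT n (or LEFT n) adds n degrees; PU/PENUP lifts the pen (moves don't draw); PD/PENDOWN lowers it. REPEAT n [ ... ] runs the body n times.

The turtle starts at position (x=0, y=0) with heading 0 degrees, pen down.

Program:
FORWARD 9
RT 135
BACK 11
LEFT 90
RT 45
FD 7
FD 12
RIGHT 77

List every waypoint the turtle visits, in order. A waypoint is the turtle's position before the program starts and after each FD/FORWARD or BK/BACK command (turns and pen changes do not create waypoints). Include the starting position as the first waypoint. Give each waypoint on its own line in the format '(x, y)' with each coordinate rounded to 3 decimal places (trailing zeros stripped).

Executing turtle program step by step:
Start: pos=(0,0), heading=0, pen down
FD 9: (0,0) -> (9,0) [heading=0, draw]
RT 135: heading 0 -> 225
BK 11: (9,0) -> (16.778,7.778) [heading=225, draw]
LT 90: heading 225 -> 315
RT 45: heading 315 -> 270
FD 7: (16.778,7.778) -> (16.778,0.778) [heading=270, draw]
FD 12: (16.778,0.778) -> (16.778,-11.222) [heading=270, draw]
RT 77: heading 270 -> 193
Final: pos=(16.778,-11.222), heading=193, 4 segment(s) drawn
Waypoints (5 total):
(0, 0)
(9, 0)
(16.778, 7.778)
(16.778, 0.778)
(16.778, -11.222)

Answer: (0, 0)
(9, 0)
(16.778, 7.778)
(16.778, 0.778)
(16.778, -11.222)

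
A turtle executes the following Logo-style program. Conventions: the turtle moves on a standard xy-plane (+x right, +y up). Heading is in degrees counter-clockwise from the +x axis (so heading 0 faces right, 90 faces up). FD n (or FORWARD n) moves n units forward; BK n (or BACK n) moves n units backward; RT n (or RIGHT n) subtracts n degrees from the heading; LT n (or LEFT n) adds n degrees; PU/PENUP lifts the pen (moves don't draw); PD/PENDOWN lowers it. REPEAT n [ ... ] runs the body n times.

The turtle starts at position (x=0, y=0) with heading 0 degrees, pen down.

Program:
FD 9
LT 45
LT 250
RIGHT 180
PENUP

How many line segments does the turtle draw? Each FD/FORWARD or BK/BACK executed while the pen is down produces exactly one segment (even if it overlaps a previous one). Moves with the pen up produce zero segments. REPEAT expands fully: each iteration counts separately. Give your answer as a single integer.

Answer: 1

Derivation:
Executing turtle program step by step:
Start: pos=(0,0), heading=0, pen down
FD 9: (0,0) -> (9,0) [heading=0, draw]
LT 45: heading 0 -> 45
LT 250: heading 45 -> 295
RT 180: heading 295 -> 115
PU: pen up
Final: pos=(9,0), heading=115, 1 segment(s) drawn
Segments drawn: 1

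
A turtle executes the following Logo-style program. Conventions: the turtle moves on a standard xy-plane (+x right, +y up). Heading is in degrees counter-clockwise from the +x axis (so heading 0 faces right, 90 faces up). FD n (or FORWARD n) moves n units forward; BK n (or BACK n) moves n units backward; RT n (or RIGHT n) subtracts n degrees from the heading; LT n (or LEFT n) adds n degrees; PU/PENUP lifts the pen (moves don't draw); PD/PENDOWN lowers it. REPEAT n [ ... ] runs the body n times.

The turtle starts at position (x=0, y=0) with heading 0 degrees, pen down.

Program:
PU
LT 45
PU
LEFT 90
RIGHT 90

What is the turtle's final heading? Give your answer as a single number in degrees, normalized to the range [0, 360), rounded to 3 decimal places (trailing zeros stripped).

Answer: 45

Derivation:
Executing turtle program step by step:
Start: pos=(0,0), heading=0, pen down
PU: pen up
LT 45: heading 0 -> 45
PU: pen up
LT 90: heading 45 -> 135
RT 90: heading 135 -> 45
Final: pos=(0,0), heading=45, 0 segment(s) drawn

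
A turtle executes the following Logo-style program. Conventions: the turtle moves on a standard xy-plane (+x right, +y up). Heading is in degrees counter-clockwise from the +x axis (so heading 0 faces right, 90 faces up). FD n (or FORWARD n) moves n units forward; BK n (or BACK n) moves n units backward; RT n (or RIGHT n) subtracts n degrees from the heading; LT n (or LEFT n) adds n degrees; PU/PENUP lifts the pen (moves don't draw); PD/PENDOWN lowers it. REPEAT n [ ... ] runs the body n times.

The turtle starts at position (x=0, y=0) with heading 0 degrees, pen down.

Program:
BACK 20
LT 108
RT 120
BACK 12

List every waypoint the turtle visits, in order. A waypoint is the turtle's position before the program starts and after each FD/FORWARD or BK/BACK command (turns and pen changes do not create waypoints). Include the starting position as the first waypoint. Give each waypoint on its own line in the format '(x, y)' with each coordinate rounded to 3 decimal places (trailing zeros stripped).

Executing turtle program step by step:
Start: pos=(0,0), heading=0, pen down
BK 20: (0,0) -> (-20,0) [heading=0, draw]
LT 108: heading 0 -> 108
RT 120: heading 108 -> 348
BK 12: (-20,0) -> (-31.738,2.495) [heading=348, draw]
Final: pos=(-31.738,2.495), heading=348, 2 segment(s) drawn
Waypoints (3 total):
(0, 0)
(-20, 0)
(-31.738, 2.495)

Answer: (0, 0)
(-20, 0)
(-31.738, 2.495)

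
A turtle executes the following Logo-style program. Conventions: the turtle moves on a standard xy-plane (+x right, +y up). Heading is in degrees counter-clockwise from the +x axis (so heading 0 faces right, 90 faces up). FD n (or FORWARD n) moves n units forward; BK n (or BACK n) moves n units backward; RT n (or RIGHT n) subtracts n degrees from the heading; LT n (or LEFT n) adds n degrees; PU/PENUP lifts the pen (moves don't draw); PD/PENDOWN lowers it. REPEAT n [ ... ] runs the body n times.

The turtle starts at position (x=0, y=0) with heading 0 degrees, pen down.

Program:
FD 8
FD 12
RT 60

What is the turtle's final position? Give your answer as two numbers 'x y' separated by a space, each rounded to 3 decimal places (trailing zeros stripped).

Executing turtle program step by step:
Start: pos=(0,0), heading=0, pen down
FD 8: (0,0) -> (8,0) [heading=0, draw]
FD 12: (8,0) -> (20,0) [heading=0, draw]
RT 60: heading 0 -> 300
Final: pos=(20,0), heading=300, 2 segment(s) drawn

Answer: 20 0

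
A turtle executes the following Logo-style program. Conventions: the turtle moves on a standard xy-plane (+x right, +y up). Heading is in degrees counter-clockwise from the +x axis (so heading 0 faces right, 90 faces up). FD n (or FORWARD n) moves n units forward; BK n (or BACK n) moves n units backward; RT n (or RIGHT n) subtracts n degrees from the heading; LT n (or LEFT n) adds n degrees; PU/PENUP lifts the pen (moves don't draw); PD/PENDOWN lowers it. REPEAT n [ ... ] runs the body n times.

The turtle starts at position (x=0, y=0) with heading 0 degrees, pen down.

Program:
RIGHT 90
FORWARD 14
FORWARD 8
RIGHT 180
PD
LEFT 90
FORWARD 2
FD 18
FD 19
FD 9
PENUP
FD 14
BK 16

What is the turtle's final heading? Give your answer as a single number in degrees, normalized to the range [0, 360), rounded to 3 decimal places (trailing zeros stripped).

Answer: 180

Derivation:
Executing turtle program step by step:
Start: pos=(0,0), heading=0, pen down
RT 90: heading 0 -> 270
FD 14: (0,0) -> (0,-14) [heading=270, draw]
FD 8: (0,-14) -> (0,-22) [heading=270, draw]
RT 180: heading 270 -> 90
PD: pen down
LT 90: heading 90 -> 180
FD 2: (0,-22) -> (-2,-22) [heading=180, draw]
FD 18: (-2,-22) -> (-20,-22) [heading=180, draw]
FD 19: (-20,-22) -> (-39,-22) [heading=180, draw]
FD 9: (-39,-22) -> (-48,-22) [heading=180, draw]
PU: pen up
FD 14: (-48,-22) -> (-62,-22) [heading=180, move]
BK 16: (-62,-22) -> (-46,-22) [heading=180, move]
Final: pos=(-46,-22), heading=180, 6 segment(s) drawn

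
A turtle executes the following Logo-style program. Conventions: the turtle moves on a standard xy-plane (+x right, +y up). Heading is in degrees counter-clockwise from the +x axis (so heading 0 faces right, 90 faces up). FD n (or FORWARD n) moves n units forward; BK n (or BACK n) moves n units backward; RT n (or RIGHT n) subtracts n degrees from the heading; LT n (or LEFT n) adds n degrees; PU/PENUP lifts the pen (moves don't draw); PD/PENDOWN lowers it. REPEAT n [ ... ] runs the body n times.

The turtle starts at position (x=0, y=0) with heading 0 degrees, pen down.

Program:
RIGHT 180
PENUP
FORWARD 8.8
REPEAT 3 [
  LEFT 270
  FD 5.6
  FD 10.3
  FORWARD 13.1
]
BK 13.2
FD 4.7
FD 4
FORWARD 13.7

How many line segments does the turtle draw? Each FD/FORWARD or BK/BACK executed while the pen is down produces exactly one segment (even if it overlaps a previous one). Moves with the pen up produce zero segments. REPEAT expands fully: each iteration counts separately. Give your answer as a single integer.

Answer: 0

Derivation:
Executing turtle program step by step:
Start: pos=(0,0), heading=0, pen down
RT 180: heading 0 -> 180
PU: pen up
FD 8.8: (0,0) -> (-8.8,0) [heading=180, move]
REPEAT 3 [
  -- iteration 1/3 --
  LT 270: heading 180 -> 90
  FD 5.6: (-8.8,0) -> (-8.8,5.6) [heading=90, move]
  FD 10.3: (-8.8,5.6) -> (-8.8,15.9) [heading=90, move]
  FD 13.1: (-8.8,15.9) -> (-8.8,29) [heading=90, move]
  -- iteration 2/3 --
  LT 270: heading 90 -> 0
  FD 5.6: (-8.8,29) -> (-3.2,29) [heading=0, move]
  FD 10.3: (-3.2,29) -> (7.1,29) [heading=0, move]
  FD 13.1: (7.1,29) -> (20.2,29) [heading=0, move]
  -- iteration 3/3 --
  LT 270: heading 0 -> 270
  FD 5.6: (20.2,29) -> (20.2,23.4) [heading=270, move]
  FD 10.3: (20.2,23.4) -> (20.2,13.1) [heading=270, move]
  FD 13.1: (20.2,13.1) -> (20.2,0) [heading=270, move]
]
BK 13.2: (20.2,0) -> (20.2,13.2) [heading=270, move]
FD 4.7: (20.2,13.2) -> (20.2,8.5) [heading=270, move]
FD 4: (20.2,8.5) -> (20.2,4.5) [heading=270, move]
FD 13.7: (20.2,4.5) -> (20.2,-9.2) [heading=270, move]
Final: pos=(20.2,-9.2), heading=270, 0 segment(s) drawn
Segments drawn: 0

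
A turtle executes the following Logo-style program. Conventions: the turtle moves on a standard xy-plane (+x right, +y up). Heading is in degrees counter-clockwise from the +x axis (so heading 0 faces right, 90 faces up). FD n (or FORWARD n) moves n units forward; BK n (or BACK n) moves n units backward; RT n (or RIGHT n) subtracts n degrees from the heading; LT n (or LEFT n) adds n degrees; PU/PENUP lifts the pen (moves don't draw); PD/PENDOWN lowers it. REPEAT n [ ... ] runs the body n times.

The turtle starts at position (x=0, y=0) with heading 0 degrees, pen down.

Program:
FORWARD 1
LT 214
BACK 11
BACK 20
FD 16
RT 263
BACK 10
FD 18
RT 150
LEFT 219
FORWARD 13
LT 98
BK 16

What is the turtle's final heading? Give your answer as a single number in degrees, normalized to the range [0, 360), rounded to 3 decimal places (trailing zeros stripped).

Answer: 118

Derivation:
Executing turtle program step by step:
Start: pos=(0,0), heading=0, pen down
FD 1: (0,0) -> (1,0) [heading=0, draw]
LT 214: heading 0 -> 214
BK 11: (1,0) -> (10.119,6.151) [heading=214, draw]
BK 20: (10.119,6.151) -> (26.7,17.335) [heading=214, draw]
FD 16: (26.7,17.335) -> (13.436,8.388) [heading=214, draw]
RT 263: heading 214 -> 311
BK 10: (13.436,8.388) -> (6.875,15.935) [heading=311, draw]
FD 18: (6.875,15.935) -> (18.684,2.35) [heading=311, draw]
RT 150: heading 311 -> 161
LT 219: heading 161 -> 20
FD 13: (18.684,2.35) -> (30.9,6.796) [heading=20, draw]
LT 98: heading 20 -> 118
BK 16: (30.9,6.796) -> (38.412,-7.331) [heading=118, draw]
Final: pos=(38.412,-7.331), heading=118, 8 segment(s) drawn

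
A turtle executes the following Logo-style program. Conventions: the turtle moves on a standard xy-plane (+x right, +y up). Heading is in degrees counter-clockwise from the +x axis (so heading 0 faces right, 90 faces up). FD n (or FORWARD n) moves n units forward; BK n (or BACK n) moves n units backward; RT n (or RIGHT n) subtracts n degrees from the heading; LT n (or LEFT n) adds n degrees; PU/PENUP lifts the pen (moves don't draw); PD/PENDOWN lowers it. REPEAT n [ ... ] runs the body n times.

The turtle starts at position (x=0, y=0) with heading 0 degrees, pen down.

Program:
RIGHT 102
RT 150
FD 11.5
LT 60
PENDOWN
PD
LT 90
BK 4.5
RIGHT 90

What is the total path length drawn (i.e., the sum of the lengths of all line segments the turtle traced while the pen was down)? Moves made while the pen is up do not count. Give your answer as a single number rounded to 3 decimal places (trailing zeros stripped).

Executing turtle program step by step:
Start: pos=(0,0), heading=0, pen down
RT 102: heading 0 -> 258
RT 150: heading 258 -> 108
FD 11.5: (0,0) -> (-3.554,10.937) [heading=108, draw]
LT 60: heading 108 -> 168
PD: pen down
PD: pen down
LT 90: heading 168 -> 258
BK 4.5: (-3.554,10.937) -> (-2.618,15.339) [heading=258, draw]
RT 90: heading 258 -> 168
Final: pos=(-2.618,15.339), heading=168, 2 segment(s) drawn

Segment lengths:
  seg 1: (0,0) -> (-3.554,10.937), length = 11.5
  seg 2: (-3.554,10.937) -> (-2.618,15.339), length = 4.5
Total = 16

Answer: 16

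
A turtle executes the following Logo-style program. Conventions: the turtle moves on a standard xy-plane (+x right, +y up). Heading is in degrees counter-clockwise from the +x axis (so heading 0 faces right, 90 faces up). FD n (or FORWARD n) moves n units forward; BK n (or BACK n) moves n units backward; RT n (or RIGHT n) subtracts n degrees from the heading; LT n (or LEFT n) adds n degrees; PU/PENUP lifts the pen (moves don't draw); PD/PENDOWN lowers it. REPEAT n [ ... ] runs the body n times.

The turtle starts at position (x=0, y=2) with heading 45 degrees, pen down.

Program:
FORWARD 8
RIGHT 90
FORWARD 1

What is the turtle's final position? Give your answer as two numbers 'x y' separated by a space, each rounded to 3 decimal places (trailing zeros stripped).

Answer: 6.364 6.95

Derivation:
Executing turtle program step by step:
Start: pos=(0,2), heading=45, pen down
FD 8: (0,2) -> (5.657,7.657) [heading=45, draw]
RT 90: heading 45 -> 315
FD 1: (5.657,7.657) -> (6.364,6.95) [heading=315, draw]
Final: pos=(6.364,6.95), heading=315, 2 segment(s) drawn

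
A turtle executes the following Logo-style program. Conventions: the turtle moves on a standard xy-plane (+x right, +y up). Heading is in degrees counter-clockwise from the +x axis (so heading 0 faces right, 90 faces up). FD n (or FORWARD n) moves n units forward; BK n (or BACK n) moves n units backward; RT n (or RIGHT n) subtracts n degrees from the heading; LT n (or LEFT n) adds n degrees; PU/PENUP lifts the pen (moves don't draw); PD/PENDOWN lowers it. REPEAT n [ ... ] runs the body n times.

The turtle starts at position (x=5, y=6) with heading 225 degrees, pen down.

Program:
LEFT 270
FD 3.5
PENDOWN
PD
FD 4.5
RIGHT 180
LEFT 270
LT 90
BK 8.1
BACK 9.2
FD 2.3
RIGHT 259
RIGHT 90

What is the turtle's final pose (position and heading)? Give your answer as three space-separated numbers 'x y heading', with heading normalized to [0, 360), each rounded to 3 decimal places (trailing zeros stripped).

Answer: -11.263 22.263 326

Derivation:
Executing turtle program step by step:
Start: pos=(5,6), heading=225, pen down
LT 270: heading 225 -> 135
FD 3.5: (5,6) -> (2.525,8.475) [heading=135, draw]
PD: pen down
PD: pen down
FD 4.5: (2.525,8.475) -> (-0.657,11.657) [heading=135, draw]
RT 180: heading 135 -> 315
LT 270: heading 315 -> 225
LT 90: heading 225 -> 315
BK 8.1: (-0.657,11.657) -> (-6.384,17.384) [heading=315, draw]
BK 9.2: (-6.384,17.384) -> (-12.89,23.89) [heading=315, draw]
FD 2.3: (-12.89,23.89) -> (-11.263,22.263) [heading=315, draw]
RT 259: heading 315 -> 56
RT 90: heading 56 -> 326
Final: pos=(-11.263,22.263), heading=326, 5 segment(s) drawn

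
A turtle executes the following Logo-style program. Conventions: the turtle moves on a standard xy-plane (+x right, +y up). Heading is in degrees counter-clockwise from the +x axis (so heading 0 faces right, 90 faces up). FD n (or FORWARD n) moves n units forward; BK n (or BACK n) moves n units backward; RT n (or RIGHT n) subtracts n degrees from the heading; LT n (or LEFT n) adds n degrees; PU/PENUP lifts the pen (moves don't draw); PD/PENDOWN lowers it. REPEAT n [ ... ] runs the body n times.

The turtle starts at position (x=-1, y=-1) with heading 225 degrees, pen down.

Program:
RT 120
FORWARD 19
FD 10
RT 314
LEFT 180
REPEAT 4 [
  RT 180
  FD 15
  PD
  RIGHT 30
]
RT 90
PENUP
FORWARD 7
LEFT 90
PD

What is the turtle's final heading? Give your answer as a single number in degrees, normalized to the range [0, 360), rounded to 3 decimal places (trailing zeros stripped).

Answer: 211

Derivation:
Executing turtle program step by step:
Start: pos=(-1,-1), heading=225, pen down
RT 120: heading 225 -> 105
FD 19: (-1,-1) -> (-5.918,17.353) [heading=105, draw]
FD 10: (-5.918,17.353) -> (-8.506,27.012) [heading=105, draw]
RT 314: heading 105 -> 151
LT 180: heading 151 -> 331
REPEAT 4 [
  -- iteration 1/4 --
  RT 180: heading 331 -> 151
  FD 15: (-8.506,27.012) -> (-21.625,34.284) [heading=151, draw]
  PD: pen down
  RT 30: heading 151 -> 121
  -- iteration 2/4 --
  RT 180: heading 121 -> 301
  FD 15: (-21.625,34.284) -> (-13.899,21.426) [heading=301, draw]
  PD: pen down
  RT 30: heading 301 -> 271
  -- iteration 3/4 --
  RT 180: heading 271 -> 91
  FD 15: (-13.899,21.426) -> (-14.161,36.424) [heading=91, draw]
  PD: pen down
  RT 30: heading 91 -> 61
  -- iteration 4/4 --
  RT 180: heading 61 -> 241
  FD 15: (-14.161,36.424) -> (-21.433,23.305) [heading=241, draw]
  PD: pen down
  RT 30: heading 241 -> 211
]
RT 90: heading 211 -> 121
PU: pen up
FD 7: (-21.433,23.305) -> (-25.039,29.305) [heading=121, move]
LT 90: heading 121 -> 211
PD: pen down
Final: pos=(-25.039,29.305), heading=211, 6 segment(s) drawn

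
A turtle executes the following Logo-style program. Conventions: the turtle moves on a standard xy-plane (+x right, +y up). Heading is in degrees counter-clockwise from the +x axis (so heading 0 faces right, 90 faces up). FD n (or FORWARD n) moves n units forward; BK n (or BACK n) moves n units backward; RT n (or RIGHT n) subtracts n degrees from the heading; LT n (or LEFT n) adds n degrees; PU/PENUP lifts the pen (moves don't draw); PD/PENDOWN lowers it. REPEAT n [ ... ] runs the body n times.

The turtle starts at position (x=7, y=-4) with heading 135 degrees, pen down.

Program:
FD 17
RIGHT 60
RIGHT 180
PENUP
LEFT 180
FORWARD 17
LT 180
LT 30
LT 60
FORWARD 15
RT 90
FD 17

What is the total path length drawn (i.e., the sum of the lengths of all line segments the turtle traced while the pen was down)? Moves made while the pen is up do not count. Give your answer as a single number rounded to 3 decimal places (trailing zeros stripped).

Answer: 17

Derivation:
Executing turtle program step by step:
Start: pos=(7,-4), heading=135, pen down
FD 17: (7,-4) -> (-5.021,8.021) [heading=135, draw]
RT 60: heading 135 -> 75
RT 180: heading 75 -> 255
PU: pen up
LT 180: heading 255 -> 75
FD 17: (-5.021,8.021) -> (-0.621,24.442) [heading=75, move]
LT 180: heading 75 -> 255
LT 30: heading 255 -> 285
LT 60: heading 285 -> 345
FD 15: (-0.621,24.442) -> (13.868,20.559) [heading=345, move]
RT 90: heading 345 -> 255
FD 17: (13.868,20.559) -> (9.468,4.139) [heading=255, move]
Final: pos=(9.468,4.139), heading=255, 1 segment(s) drawn

Segment lengths:
  seg 1: (7,-4) -> (-5.021,8.021), length = 17
Total = 17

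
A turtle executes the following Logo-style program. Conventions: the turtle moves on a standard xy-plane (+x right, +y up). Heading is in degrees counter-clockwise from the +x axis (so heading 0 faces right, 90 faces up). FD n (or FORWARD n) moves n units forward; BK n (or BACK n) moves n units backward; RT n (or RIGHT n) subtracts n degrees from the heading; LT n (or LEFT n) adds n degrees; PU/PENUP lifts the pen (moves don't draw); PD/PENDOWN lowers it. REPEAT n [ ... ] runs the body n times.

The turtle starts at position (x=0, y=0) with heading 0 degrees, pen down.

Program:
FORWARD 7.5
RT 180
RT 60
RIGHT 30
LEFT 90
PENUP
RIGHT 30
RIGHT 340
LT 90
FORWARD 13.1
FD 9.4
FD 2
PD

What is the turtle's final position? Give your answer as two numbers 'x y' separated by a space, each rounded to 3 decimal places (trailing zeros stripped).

Executing turtle program step by step:
Start: pos=(0,0), heading=0, pen down
FD 7.5: (0,0) -> (7.5,0) [heading=0, draw]
RT 180: heading 0 -> 180
RT 60: heading 180 -> 120
RT 30: heading 120 -> 90
LT 90: heading 90 -> 180
PU: pen up
RT 30: heading 180 -> 150
RT 340: heading 150 -> 170
LT 90: heading 170 -> 260
FD 13.1: (7.5,0) -> (5.225,-12.901) [heading=260, move]
FD 9.4: (5.225,-12.901) -> (3.593,-22.158) [heading=260, move]
FD 2: (3.593,-22.158) -> (3.246,-24.128) [heading=260, move]
PD: pen down
Final: pos=(3.246,-24.128), heading=260, 1 segment(s) drawn

Answer: 3.246 -24.128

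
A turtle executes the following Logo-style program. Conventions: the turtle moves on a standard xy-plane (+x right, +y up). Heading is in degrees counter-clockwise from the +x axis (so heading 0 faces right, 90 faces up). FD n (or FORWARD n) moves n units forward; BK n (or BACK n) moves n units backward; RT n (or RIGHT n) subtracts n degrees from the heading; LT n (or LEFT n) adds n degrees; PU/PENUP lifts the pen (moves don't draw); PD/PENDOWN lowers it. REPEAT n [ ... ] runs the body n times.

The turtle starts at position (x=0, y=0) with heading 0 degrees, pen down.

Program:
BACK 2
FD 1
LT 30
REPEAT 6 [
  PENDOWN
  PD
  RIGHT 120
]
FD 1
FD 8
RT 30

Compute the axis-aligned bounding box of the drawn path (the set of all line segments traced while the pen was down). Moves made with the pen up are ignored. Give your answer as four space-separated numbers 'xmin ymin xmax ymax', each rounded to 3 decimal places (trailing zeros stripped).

Executing turtle program step by step:
Start: pos=(0,0), heading=0, pen down
BK 2: (0,0) -> (-2,0) [heading=0, draw]
FD 1: (-2,0) -> (-1,0) [heading=0, draw]
LT 30: heading 0 -> 30
REPEAT 6 [
  -- iteration 1/6 --
  PD: pen down
  PD: pen down
  RT 120: heading 30 -> 270
  -- iteration 2/6 --
  PD: pen down
  PD: pen down
  RT 120: heading 270 -> 150
  -- iteration 3/6 --
  PD: pen down
  PD: pen down
  RT 120: heading 150 -> 30
  -- iteration 4/6 --
  PD: pen down
  PD: pen down
  RT 120: heading 30 -> 270
  -- iteration 5/6 --
  PD: pen down
  PD: pen down
  RT 120: heading 270 -> 150
  -- iteration 6/6 --
  PD: pen down
  PD: pen down
  RT 120: heading 150 -> 30
]
FD 1: (-1,0) -> (-0.134,0.5) [heading=30, draw]
FD 8: (-0.134,0.5) -> (6.794,4.5) [heading=30, draw]
RT 30: heading 30 -> 0
Final: pos=(6.794,4.5), heading=0, 4 segment(s) drawn

Segment endpoints: x in {-2, -1, -0.134, 0, 6.794}, y in {0, 0.5, 4.5}
xmin=-2, ymin=0, xmax=6.794, ymax=4.5

Answer: -2 0 6.794 4.5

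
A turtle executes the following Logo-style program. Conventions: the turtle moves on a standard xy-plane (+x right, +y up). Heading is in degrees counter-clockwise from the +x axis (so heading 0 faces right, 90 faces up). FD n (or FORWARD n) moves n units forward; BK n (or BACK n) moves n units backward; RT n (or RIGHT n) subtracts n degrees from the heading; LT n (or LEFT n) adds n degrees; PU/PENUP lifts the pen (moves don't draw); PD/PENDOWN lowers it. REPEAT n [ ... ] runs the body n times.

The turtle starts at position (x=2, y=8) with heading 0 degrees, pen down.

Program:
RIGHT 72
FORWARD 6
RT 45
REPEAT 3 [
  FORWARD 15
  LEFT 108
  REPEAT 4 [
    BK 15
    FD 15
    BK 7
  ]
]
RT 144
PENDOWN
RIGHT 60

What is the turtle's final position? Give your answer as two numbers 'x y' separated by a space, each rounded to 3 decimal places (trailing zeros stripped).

Executing turtle program step by step:
Start: pos=(2,8), heading=0, pen down
RT 72: heading 0 -> 288
FD 6: (2,8) -> (3.854,2.294) [heading=288, draw]
RT 45: heading 288 -> 243
REPEAT 3 [
  -- iteration 1/3 --
  FD 15: (3.854,2.294) -> (-2.956,-11.071) [heading=243, draw]
  LT 108: heading 243 -> 351
  REPEAT 4 [
    -- iteration 1/4 --
    BK 15: (-2.956,-11.071) -> (-17.771,-8.725) [heading=351, draw]
    FD 15: (-17.771,-8.725) -> (-2.956,-11.071) [heading=351, draw]
    BK 7: (-2.956,-11.071) -> (-9.87,-9.976) [heading=351, draw]
    -- iteration 2/4 --
    BK 15: (-9.87,-9.976) -> (-24.685,-7.63) [heading=351, draw]
    FD 15: (-24.685,-7.63) -> (-9.87,-9.976) [heading=351, draw]
    BK 7: (-9.87,-9.976) -> (-16.783,-8.881) [heading=351, draw]
    -- iteration 3/4 --
    BK 15: (-16.783,-8.881) -> (-31.599,-6.535) [heading=351, draw]
    FD 15: (-31.599,-6.535) -> (-16.783,-8.881) [heading=351, draw]
    BK 7: (-16.783,-8.881) -> (-23.697,-7.786) [heading=351, draw]
    -- iteration 4/4 --
    BK 15: (-23.697,-7.786) -> (-38.513,-5.44) [heading=351, draw]
    FD 15: (-38.513,-5.44) -> (-23.697,-7.786) [heading=351, draw]
    BK 7: (-23.697,-7.786) -> (-30.611,-6.691) [heading=351, draw]
  ]
  -- iteration 2/3 --
  FD 15: (-30.611,-6.691) -> (-15.796,-9.038) [heading=351, draw]
  LT 108: heading 351 -> 99
  REPEAT 4 [
    -- iteration 1/4 --
    BK 15: (-15.796,-9.038) -> (-13.449,-23.853) [heading=99, draw]
    FD 15: (-13.449,-23.853) -> (-15.796,-9.038) [heading=99, draw]
    BK 7: (-15.796,-9.038) -> (-14.701,-15.952) [heading=99, draw]
    -- iteration 2/4 --
    BK 15: (-14.701,-15.952) -> (-12.354,-30.767) [heading=99, draw]
    FD 15: (-12.354,-30.767) -> (-14.701,-15.952) [heading=99, draw]
    BK 7: (-14.701,-15.952) -> (-13.606,-22.865) [heading=99, draw]
    -- iteration 3/4 --
    BK 15: (-13.606,-22.865) -> (-11.259,-37.681) [heading=99, draw]
    FD 15: (-11.259,-37.681) -> (-13.606,-22.865) [heading=99, draw]
    BK 7: (-13.606,-22.865) -> (-12.511,-29.779) [heading=99, draw]
    -- iteration 4/4 --
    BK 15: (-12.511,-29.779) -> (-10.164,-44.595) [heading=99, draw]
    FD 15: (-10.164,-44.595) -> (-12.511,-29.779) [heading=99, draw]
    BK 7: (-12.511,-29.779) -> (-11.416,-36.693) [heading=99, draw]
  ]
  -- iteration 3/3 --
  FD 15: (-11.416,-36.693) -> (-13.762,-21.878) [heading=99, draw]
  LT 108: heading 99 -> 207
  REPEAT 4 [
    -- iteration 1/4 --
    BK 15: (-13.762,-21.878) -> (-0.397,-15.068) [heading=207, draw]
    FD 15: (-0.397,-15.068) -> (-13.762,-21.878) [heading=207, draw]
    BK 7: (-13.762,-21.878) -> (-7.525,-18.7) [heading=207, draw]
    -- iteration 2/4 --
    BK 15: (-7.525,-18.7) -> (5.84,-11.89) [heading=207, draw]
    FD 15: (5.84,-11.89) -> (-7.525,-18.7) [heading=207, draw]
    BK 7: (-7.525,-18.7) -> (-1.288,-15.522) [heading=207, draw]
    -- iteration 3/4 --
    BK 15: (-1.288,-15.522) -> (12.077,-8.712) [heading=207, draw]
    FD 15: (12.077,-8.712) -> (-1.288,-15.522) [heading=207, draw]
    BK 7: (-1.288,-15.522) -> (4.949,-12.344) [heading=207, draw]
    -- iteration 4/4 --
    BK 15: (4.949,-12.344) -> (18.314,-5.534) [heading=207, draw]
    FD 15: (18.314,-5.534) -> (4.949,-12.344) [heading=207, draw]
    BK 7: (4.949,-12.344) -> (11.186,-9.166) [heading=207, draw]
  ]
]
RT 144: heading 207 -> 63
PD: pen down
RT 60: heading 63 -> 3
Final: pos=(11.186,-9.166), heading=3, 40 segment(s) drawn

Answer: 11.186 -9.166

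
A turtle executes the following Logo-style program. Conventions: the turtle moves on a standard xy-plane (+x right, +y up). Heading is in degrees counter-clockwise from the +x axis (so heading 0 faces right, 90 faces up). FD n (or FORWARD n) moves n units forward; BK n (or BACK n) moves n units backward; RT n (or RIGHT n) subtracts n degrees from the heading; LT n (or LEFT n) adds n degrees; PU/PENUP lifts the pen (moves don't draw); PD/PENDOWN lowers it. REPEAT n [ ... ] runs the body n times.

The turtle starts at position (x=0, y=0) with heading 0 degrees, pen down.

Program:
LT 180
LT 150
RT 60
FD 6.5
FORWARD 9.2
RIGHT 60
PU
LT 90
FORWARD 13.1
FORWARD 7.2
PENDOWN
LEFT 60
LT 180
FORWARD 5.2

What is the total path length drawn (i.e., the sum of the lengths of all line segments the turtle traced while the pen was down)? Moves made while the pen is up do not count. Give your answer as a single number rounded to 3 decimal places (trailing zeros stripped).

Answer: 20.9

Derivation:
Executing turtle program step by step:
Start: pos=(0,0), heading=0, pen down
LT 180: heading 0 -> 180
LT 150: heading 180 -> 330
RT 60: heading 330 -> 270
FD 6.5: (0,0) -> (0,-6.5) [heading=270, draw]
FD 9.2: (0,-6.5) -> (0,-15.7) [heading=270, draw]
RT 60: heading 270 -> 210
PU: pen up
LT 90: heading 210 -> 300
FD 13.1: (0,-15.7) -> (6.55,-27.045) [heading=300, move]
FD 7.2: (6.55,-27.045) -> (10.15,-33.28) [heading=300, move]
PD: pen down
LT 60: heading 300 -> 0
LT 180: heading 0 -> 180
FD 5.2: (10.15,-33.28) -> (4.95,-33.28) [heading=180, draw]
Final: pos=(4.95,-33.28), heading=180, 3 segment(s) drawn

Segment lengths:
  seg 1: (0,0) -> (0,-6.5), length = 6.5
  seg 2: (0,-6.5) -> (0,-15.7), length = 9.2
  seg 3: (10.15,-33.28) -> (4.95,-33.28), length = 5.2
Total = 20.9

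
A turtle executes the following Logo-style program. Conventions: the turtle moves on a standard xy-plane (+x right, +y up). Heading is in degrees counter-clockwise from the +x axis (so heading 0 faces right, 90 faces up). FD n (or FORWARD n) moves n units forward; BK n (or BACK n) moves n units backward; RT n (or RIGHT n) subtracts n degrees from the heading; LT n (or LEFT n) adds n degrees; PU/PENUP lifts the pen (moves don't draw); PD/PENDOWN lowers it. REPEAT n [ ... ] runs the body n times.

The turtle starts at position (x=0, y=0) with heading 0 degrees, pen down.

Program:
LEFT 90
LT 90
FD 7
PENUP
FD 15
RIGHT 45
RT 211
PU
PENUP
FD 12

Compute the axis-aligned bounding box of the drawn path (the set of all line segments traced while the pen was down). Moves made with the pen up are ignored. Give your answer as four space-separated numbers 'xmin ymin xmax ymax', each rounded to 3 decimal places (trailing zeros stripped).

Answer: -7 0 0 0

Derivation:
Executing turtle program step by step:
Start: pos=(0,0), heading=0, pen down
LT 90: heading 0 -> 90
LT 90: heading 90 -> 180
FD 7: (0,0) -> (-7,0) [heading=180, draw]
PU: pen up
FD 15: (-7,0) -> (-22,0) [heading=180, move]
RT 45: heading 180 -> 135
RT 211: heading 135 -> 284
PU: pen up
PU: pen up
FD 12: (-22,0) -> (-19.097,-11.644) [heading=284, move]
Final: pos=(-19.097,-11.644), heading=284, 1 segment(s) drawn

Segment endpoints: x in {-7, 0}, y in {0, 0}
xmin=-7, ymin=0, xmax=0, ymax=0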